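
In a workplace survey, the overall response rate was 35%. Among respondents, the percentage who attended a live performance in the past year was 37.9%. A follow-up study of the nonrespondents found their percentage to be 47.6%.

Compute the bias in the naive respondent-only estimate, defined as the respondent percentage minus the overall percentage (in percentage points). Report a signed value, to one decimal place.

-6.3 percentage points

Nonresponse fraction = 1 − 0.35 = 0.65.
Bias = (nonresponse fraction) × (respondent percentage − nonrespondent percentage)
     = 0.65 × (37.9 − 47.6) = 0.65 × -9.7 = -6.305.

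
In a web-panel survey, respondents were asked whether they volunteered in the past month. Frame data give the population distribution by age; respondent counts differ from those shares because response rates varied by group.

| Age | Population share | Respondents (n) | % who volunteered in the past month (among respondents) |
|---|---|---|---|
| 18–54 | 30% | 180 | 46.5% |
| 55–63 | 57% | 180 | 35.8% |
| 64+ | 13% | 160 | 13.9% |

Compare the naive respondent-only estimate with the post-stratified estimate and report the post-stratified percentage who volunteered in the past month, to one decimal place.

36.2%

Unadjusted (pooled respondent) estimate weights by respondent counts:
  (180/520)×46.5 + (180/520)×35.8 + (160/520)×13.9 = 32.7654%
Reweighting by population age shares:
  0.3×46.5 + 0.57×35.8 + 0.13×13.9 = 36.163%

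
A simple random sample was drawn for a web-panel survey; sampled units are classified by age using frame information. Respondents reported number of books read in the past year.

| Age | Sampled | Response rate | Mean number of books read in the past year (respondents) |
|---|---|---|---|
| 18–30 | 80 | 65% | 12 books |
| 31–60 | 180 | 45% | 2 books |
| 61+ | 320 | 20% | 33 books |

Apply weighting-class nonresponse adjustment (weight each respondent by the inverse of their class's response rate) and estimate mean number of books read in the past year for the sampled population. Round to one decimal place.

20.5

Each respondent's weight = sampled/responded in their class; summing within a class gives n_sampled, so:
  18–30: 80 × 12 = 960
  31–60: 180 × 2 = 360
  61+: 320 × 33 = 10,560
Adjusted estimate = 11,880 / 580 = 20.4828 → 20.5.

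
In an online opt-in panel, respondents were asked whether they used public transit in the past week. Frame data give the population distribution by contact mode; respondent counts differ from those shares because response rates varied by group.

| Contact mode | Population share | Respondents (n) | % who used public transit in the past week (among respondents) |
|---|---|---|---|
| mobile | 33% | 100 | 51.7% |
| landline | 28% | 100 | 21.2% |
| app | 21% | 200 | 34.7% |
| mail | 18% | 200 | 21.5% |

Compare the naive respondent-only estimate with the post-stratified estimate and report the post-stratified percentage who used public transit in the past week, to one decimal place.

Naive respondent-only estimate (weights = respondent counts):
  (100/600)×51.7 + (100/600)×21.2 + (200/600)×34.7 + (200/600)×21.5 = 30.8833%
Post-stratifying to population shares instead:
  0.33×51.7 + 0.28×21.2 + 0.21×34.7 + 0.18×21.5 = 34.154%

34.2%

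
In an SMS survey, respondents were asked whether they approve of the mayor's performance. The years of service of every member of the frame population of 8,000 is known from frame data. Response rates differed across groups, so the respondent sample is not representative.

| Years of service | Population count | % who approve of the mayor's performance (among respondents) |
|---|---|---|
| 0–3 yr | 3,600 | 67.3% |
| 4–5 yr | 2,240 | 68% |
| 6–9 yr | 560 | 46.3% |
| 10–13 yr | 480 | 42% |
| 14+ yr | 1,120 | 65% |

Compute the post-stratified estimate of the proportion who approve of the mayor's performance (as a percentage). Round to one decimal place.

Post-stratification weights by population share, not respondent share:
  0–3 yr: (3,600/8,000) × 67.3 = 30.285
  4–5 yr: (2,240/8,000) × 68 = 19.04
  6–9 yr: (560/8,000) × 46.3 = 3.241
  10–13 yr: (480/8,000) × 42 = 2.52
  14+ yr: (1,120/8,000) × 65 = 9.1
Post-stratified estimate = 64.186 → 64.2%.

64.2%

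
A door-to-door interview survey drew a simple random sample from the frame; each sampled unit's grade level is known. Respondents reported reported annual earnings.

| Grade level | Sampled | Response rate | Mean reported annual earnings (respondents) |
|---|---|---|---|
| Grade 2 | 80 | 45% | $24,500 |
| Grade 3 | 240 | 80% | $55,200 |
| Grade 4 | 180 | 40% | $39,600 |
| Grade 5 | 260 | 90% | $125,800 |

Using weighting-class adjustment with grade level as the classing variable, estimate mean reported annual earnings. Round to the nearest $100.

Weighting each respondent by the inverse class response rate inflates each class back to its sampled size, so the class weight is n_sampled:
  Grade 2: 80 × 24,500 = 1,960,000
  Grade 3: 240 × 55,200 = 13,248,000
  Grade 4: 180 × 39,600 = 7,128,000
  Grade 5: 260 × 125,800 = 32,708,000
Adjusted estimate = 55,044,000 / 760 = 72426.3 → $72,400.

$72,400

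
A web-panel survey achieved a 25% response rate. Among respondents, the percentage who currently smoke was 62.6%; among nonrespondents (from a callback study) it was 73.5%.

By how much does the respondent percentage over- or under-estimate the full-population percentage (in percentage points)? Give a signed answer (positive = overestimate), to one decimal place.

-8.2 percentage points

Nonresponse fraction = 1 − 0.25 = 0.75.
Bias = (nonresponse fraction) × (respondent percentage − nonrespondent percentage)
     = 0.75 × (62.6 − 73.5) = 0.75 × -10.9 = -8.175.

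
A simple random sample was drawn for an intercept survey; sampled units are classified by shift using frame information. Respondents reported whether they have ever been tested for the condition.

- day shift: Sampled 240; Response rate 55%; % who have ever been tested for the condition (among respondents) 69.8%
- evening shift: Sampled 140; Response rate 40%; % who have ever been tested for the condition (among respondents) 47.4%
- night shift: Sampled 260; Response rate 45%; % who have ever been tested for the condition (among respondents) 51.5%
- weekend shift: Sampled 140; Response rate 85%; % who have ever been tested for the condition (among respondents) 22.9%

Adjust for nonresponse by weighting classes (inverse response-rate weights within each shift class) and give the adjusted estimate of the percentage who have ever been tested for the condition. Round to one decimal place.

51.3%

With weight = n_sampled/n_responded per class, the weighted class total is n_sampled:
  day shift: 240 × 69.8 = 16,752
  evening shift: 140 × 47.4 = 6636
  night shift: 260 × 51.5 = 13,390
  weekend shift: 140 × 22.9 = 3206
Adjusted estimate = 39,984 / 780 = 51.2615 → 51.3%.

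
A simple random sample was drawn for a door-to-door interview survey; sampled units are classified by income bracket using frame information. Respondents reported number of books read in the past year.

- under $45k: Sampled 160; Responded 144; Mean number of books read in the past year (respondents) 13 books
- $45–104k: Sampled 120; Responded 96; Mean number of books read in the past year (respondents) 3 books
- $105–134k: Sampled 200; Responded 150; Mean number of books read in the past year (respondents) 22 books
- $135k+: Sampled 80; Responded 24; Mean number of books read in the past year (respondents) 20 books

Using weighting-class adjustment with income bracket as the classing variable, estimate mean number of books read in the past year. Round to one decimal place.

Response rates by class: under $45k 144/160 = 90%, $45–104k 96/120 = 80%, $105–134k 150/200 = 75%, $135k+ 24/80 = 30%.
Weighting each respondent by the inverse class response rate inflates each class back to its sampled size, so the class weight is n_sampled:
  under $45k: 160 × 13 = 2080
  $45–104k: 120 × 3 = 360
  $105–134k: 200 × 22 = 4400
  $135k+: 80 × 20 = 1600
Adjusted estimate = 8440 / 560 = 15.0714 → 15.1.

15.1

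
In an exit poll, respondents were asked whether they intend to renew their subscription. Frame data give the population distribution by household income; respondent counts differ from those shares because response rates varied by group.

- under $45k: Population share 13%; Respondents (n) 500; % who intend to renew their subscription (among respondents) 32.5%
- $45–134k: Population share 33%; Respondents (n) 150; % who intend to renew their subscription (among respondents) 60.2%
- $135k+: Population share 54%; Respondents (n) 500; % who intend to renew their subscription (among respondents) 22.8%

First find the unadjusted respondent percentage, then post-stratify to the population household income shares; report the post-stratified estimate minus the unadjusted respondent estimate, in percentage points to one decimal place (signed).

Without adjustment, the pooled respondent share is:
  (500/1150)×32.5 + (150/1150)×60.2 + (500/1150)×22.8 = 31.8957%
Post-stratified estimate weights by population shares:
  0.13×32.5 + 0.33×60.2 + 0.54×22.8 = 36.403%
Difference = 36.403 − 31.8957 = 4.5073 pp.

+4.5 percentage points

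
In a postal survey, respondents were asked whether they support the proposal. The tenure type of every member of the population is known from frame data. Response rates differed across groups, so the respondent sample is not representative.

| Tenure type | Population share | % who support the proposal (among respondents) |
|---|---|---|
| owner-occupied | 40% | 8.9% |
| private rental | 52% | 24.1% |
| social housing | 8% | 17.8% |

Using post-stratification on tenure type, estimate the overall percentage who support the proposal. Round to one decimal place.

17.5%

Post-stratification weights by population share, not respondent share:
  owner-occupied: 0.4 × 8.9 = 3.56
  private rental: 0.52 × 24.1 = 12.532
  social housing: 0.08 × 17.8 = 1.424
Post-stratified estimate = 17.516 → 17.5%.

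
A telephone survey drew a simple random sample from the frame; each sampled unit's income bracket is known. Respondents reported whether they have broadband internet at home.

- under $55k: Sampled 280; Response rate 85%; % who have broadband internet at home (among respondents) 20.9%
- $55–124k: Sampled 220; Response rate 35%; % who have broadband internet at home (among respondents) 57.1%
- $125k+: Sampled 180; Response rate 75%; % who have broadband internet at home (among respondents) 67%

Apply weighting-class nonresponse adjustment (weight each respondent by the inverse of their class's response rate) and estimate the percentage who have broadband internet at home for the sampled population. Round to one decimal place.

44.8%

With weight = n_sampled/n_responded per class, the weighted class total is n_sampled:
  under $55k: 280 × 20.9 = 5852
  $55–124k: 220 × 57.1 = 12,562
  $125k+: 180 × 67 = 12,060
Adjusted estimate = 30,474 / 680 = 44.8147 → 44.8%.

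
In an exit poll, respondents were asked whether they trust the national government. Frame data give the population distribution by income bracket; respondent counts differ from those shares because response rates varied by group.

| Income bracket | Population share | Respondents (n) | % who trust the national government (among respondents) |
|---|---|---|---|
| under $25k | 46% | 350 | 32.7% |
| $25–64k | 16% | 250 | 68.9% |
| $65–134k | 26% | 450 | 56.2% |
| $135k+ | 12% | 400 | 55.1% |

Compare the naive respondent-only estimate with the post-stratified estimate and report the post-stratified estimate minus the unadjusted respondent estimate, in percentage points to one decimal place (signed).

Naive respondent-only estimate (weights = respondent counts):
  (350/1450)×32.7 + (250/1450)×68.9 + (450/1450)×56.2 + (400/1450)×55.1 = 52.4138%
Post-stratifying to population shares instead:
  0.46×32.7 + 0.16×68.9 + 0.26×56.2 + 0.12×55.1 = 47.29%
Difference = 47.29 − 52.4138 = -5.1238 pp.

-5.1 percentage points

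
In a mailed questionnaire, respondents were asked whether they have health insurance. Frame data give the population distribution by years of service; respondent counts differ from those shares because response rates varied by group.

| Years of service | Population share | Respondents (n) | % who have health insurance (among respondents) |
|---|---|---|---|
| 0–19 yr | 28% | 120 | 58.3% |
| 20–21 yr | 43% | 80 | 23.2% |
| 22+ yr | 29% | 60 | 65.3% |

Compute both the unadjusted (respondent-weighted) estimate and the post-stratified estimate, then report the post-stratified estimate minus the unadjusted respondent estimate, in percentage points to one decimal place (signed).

Naive respondent-only estimate (weights = respondent counts):
  (120/260)×58.3 + (80/260)×23.2 + (60/260)×65.3 = 49.1154%
Post-stratifying to population shares instead:
  0.28×58.3 + 0.43×23.2 + 0.29×65.3 = 45.237%
Difference = 45.237 − 49.1154 = -3.8784 pp.

-3.9 percentage points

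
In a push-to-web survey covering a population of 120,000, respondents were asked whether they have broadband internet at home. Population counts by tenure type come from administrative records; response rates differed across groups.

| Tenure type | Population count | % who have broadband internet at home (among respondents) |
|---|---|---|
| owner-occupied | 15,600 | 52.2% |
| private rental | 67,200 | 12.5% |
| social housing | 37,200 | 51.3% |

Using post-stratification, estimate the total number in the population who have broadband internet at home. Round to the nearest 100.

35,600

Estimated count per cell = population count × respondent percentage:
  owner-occupied: 15,600 × 52.2% = 8143.2
  private rental: 67,200 × 12.5% = 8400
  social housing: 37,200 × 51.3% = 19083.6
Estimated total = 35626.8 → 35,600.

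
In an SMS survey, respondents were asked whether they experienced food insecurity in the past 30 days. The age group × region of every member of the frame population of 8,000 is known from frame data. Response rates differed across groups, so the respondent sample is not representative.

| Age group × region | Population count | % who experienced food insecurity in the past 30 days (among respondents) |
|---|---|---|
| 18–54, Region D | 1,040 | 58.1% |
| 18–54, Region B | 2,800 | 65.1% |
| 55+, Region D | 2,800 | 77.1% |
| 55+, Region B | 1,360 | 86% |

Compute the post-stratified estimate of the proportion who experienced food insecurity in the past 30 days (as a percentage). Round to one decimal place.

Post-stratification weights by population share, not respondent share:
  18–54, Region D: (1,040/8,000) × 58.1 = 7.553
  18–54, Region B: (2,800/8,000) × 65.1 = 22.785
  55+, Region D: (2,800/8,000) × 77.1 = 26.985
  55+, Region B: (1,360/8,000) × 86 = 14.62
Post-stratified estimate = 71.943 → 71.9%.

71.9%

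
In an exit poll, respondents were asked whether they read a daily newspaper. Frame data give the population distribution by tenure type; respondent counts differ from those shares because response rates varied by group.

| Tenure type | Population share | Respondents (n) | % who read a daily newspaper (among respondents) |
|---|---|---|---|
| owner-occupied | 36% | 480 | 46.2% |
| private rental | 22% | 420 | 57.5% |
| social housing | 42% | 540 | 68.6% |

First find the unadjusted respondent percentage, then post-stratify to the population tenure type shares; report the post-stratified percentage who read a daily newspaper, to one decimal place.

Naive respondent-only estimate (weights = respondent counts):
  (480/1440)×46.2 + (420/1440)×57.5 + (540/1440)×68.6 = 57.8958%
Post-stratifying to population shares instead:
  0.36×46.2 + 0.22×57.5 + 0.42×68.6 = 58.094%

58.1%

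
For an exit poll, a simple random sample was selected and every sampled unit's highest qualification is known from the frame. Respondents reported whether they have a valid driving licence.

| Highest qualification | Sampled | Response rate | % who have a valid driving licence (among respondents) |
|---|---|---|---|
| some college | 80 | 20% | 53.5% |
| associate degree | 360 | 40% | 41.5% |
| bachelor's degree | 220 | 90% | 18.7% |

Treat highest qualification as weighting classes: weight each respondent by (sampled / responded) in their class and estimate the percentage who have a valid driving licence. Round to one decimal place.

Weighting each respondent by the inverse class response rate inflates each class back to its sampled size, so the class weight is n_sampled:
  some college: 80 × 53.5 = 4280
  associate degree: 360 × 41.5 = 14,940
  bachelor's degree: 220 × 18.7 = 4114
Adjusted estimate = 23,334 / 660 = 35.3545 → 35.4%.

35.4%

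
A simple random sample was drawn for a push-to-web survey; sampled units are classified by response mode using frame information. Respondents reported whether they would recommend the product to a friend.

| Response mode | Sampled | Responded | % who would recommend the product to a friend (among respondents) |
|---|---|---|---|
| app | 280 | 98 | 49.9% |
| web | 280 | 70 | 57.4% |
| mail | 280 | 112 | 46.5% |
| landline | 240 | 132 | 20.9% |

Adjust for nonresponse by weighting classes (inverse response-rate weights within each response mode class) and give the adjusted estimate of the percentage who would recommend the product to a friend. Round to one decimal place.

44.5%

Response rates by class: app 98/280 = 35%, web 70/280 = 25%, mail 112/280 = 40%, landline 132/240 = 55%.
Inverse-response-rate weighting restores each class to its sampled count, so class totals weight by n_sampled:
  app: 280 × 49.9 = 13,972
  web: 280 × 57.4 = 16,072
  mail: 280 × 46.5 = 13,020
  landline: 240 × 20.9 = 5016
Adjusted estimate = 48,080 / 1,080 = 44.5185 → 44.5%.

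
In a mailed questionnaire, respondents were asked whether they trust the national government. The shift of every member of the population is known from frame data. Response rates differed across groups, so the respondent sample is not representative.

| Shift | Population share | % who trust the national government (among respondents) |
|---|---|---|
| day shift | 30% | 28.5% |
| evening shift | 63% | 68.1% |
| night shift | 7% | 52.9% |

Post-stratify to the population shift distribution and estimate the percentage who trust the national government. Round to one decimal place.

55.2%

Reweight to the known shift distribution:
  day shift: 0.3 × 28.5 = 8.55
  evening shift: 0.63 × 68.1 = 42.903
  night shift: 0.07 × 52.9 = 3.703
Post-stratified estimate = 55.156 → 55.2%.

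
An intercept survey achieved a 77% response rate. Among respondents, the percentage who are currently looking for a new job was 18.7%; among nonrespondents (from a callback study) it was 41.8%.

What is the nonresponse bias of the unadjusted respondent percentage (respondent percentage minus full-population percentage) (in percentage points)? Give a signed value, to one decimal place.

-5.3 percentage points

Nonresponse fraction = 1 − 0.77 = 0.23.
Bias = (nonresponse fraction) × (respondent percentage − nonrespondent percentage)
     = 0.23 × (18.7 − 41.8) = 0.23 × -23.1 = -5.313.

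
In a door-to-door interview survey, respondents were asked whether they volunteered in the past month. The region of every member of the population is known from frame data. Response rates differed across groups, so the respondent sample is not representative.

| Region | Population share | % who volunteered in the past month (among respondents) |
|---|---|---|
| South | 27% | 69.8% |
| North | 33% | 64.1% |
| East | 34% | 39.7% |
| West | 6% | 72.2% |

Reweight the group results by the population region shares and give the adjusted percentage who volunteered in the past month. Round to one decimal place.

57.8%

Each cell contributes population-share × respondent value:
  South: 0.27 × 69.8 = 18.846
  North: 0.33 × 64.1 = 21.153
  East: 0.34 × 39.7 = 13.498
  West: 0.06 × 72.2 = 4.332
Post-stratified estimate = 57.829 → 57.8%.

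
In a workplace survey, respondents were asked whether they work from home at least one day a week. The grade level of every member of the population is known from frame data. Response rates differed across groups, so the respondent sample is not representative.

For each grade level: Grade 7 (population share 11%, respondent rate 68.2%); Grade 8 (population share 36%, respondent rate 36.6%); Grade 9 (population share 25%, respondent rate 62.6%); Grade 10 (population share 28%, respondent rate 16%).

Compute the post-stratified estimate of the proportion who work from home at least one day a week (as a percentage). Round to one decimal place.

Reweight to the known grade level distribution:
  Grade 7: 0.11 × 68.2 = 7.502
  Grade 8: 0.36 × 36.6 = 13.176
  Grade 9: 0.25 × 62.6 = 15.65
  Grade 10: 0.28 × 16 = 4.48
Post-stratified estimate = 40.808 → 40.8%.

40.8%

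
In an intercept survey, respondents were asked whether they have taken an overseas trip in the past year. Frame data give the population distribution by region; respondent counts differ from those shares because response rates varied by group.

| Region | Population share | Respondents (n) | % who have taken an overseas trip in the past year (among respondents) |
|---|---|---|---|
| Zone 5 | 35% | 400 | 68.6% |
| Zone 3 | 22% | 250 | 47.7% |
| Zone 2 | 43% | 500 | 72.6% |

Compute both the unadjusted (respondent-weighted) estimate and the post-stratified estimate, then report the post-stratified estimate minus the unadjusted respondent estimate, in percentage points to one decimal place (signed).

-0.1 percentage points

Without adjustment, the pooled respondent share is:
  (400/1150)×68.6 + (250/1150)×47.7 + (500/1150)×72.6 = 65.7957%
Post-stratifying to population shares instead:
  0.35×68.6 + 0.22×47.7 + 0.43×72.6 = 65.722%
Difference = 65.722 − 65.7957 = -0.0737 pp.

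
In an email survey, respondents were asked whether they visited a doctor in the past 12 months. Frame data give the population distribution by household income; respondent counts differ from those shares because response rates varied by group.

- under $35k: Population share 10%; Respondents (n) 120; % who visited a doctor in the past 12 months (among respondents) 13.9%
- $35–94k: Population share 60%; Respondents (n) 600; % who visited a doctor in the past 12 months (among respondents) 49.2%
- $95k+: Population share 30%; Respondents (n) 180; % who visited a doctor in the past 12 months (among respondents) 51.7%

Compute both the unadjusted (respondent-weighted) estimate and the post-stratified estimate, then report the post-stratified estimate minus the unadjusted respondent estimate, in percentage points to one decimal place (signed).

+1.4 percentage points

Unadjusted (pooled respondent) estimate weights by respondent counts:
  (120/900)×13.9 + (600/900)×49.2 + (180/900)×51.7 = 44.9933%
Post-stratifying to population shares instead:
  0.1×13.9 + 0.6×49.2 + 0.3×51.7 = 46.42%
Difference = 46.42 − 44.9933 = 1.4267 pp.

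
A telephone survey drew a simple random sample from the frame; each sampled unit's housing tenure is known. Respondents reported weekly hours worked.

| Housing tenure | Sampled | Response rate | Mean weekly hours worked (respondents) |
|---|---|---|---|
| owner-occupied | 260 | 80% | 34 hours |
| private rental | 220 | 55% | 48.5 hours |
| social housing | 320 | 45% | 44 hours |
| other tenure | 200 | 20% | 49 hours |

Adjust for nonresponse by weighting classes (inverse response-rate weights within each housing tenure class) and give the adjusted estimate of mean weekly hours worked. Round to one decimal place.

Each respondent's weight = sampled/responded in their class; summing within a class gives n_sampled, so:
  owner-occupied: 260 × 34 = 8840
  private rental: 220 × 48.5 = 10,670
  social housing: 320 × 44 = 14,080
  other tenure: 200 × 49 = 9800
Adjusted estimate = 43,390 / 1,000 = 43.39 → 43.4.

43.4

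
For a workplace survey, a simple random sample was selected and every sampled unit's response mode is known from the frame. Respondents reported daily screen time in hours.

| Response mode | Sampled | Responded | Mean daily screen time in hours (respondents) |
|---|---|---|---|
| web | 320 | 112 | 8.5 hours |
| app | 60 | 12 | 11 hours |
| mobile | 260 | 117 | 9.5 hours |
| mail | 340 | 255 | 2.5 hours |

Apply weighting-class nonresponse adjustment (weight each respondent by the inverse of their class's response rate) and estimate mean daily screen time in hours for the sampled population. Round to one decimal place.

6.8

Class response rates: web 112/320 = 35%, app 12/60 = 20%, mobile 117/260 = 45%, mail 255/340 = 75%.
With weight = n_sampled/n_responded per class, the weighted class total is n_sampled:
  web: 320 × 8.5 = 2720
  app: 60 × 11 = 660
  mobile: 260 × 9.5 = 2470
  mail: 340 × 2.5 = 850
Adjusted estimate = 6700 / 980 = 6.83674 → 6.8.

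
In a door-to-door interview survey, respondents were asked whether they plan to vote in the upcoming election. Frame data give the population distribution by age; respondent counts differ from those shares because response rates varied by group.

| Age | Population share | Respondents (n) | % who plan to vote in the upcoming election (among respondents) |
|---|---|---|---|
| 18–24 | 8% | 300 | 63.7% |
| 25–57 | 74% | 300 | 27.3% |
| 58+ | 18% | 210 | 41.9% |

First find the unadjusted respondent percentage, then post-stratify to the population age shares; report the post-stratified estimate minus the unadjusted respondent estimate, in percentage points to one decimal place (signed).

-11.7 percentage points

Unadjusted (pooled respondent) estimate weights by respondent counts:
  (300/810)×63.7 + (300/810)×27.3 + (210/810)×41.9 = 44.5667%
Post-stratifying to population shares instead:
  0.08×63.7 + 0.74×27.3 + 0.18×41.9 = 32.84%
Difference = 32.84 − 44.5667 = -11.7267 pp.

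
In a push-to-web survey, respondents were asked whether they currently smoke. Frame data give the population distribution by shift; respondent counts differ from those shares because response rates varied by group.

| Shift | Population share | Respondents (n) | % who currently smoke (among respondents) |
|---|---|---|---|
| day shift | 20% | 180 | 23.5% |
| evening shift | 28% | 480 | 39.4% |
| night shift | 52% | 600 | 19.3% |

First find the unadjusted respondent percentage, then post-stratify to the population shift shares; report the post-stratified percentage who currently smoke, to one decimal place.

Without adjustment, the pooled respondent share is:
  (180/1260)×23.5 + (480/1260)×39.4 + (600/1260)×19.3 = 27.5571%
Post-stratified estimate weights by population shares:
  0.2×23.5 + 0.28×39.4 + 0.52×19.3 = 25.768%

25.8%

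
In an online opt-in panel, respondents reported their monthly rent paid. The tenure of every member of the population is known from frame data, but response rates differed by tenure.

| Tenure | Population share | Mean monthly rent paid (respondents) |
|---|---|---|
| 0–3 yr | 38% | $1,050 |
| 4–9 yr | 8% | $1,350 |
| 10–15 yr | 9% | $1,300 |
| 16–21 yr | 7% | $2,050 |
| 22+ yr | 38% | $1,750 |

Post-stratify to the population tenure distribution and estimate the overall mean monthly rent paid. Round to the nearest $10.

$1,430

Reweight to the known tenure distribution:
  0–3 yr: 0.38 × 1050 = 399
  4–9 yr: 0.08 × 1350 = 108
  10–15 yr: 0.09 × 1300 = 117
  16–21 yr: 0.07 × 2050 = 143.5
  22+ yr: 0.38 × 1750 = 665
Post-stratified estimate = 1432.5 → $1,430.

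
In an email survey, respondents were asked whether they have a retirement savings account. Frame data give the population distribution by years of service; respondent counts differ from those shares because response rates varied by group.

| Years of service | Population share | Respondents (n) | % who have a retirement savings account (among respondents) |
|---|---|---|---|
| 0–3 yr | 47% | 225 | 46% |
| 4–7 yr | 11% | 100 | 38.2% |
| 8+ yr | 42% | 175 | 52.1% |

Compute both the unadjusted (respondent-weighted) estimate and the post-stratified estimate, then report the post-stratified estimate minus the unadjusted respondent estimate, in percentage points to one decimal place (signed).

Without adjustment, the pooled respondent share is:
  (225/500)×46 + (100/500)×38.2 + (175/500)×52.1 = 46.575%
Post-stratified estimate weights by population shares:
  0.47×46 + 0.11×38.2 + 0.42×52.1 = 47.704%
Difference = 47.704 − 46.575 = 1.129 pp.

+1.1 percentage points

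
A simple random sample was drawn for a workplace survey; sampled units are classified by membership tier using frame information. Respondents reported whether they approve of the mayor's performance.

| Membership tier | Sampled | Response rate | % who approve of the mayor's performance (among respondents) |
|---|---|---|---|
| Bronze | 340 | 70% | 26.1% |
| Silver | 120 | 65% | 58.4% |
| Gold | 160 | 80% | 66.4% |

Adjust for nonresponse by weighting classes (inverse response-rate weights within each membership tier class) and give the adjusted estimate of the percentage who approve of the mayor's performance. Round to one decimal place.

42.8%

Inverse-response-rate weighting restores each class to its sampled count, so class totals weight by n_sampled:
  Bronze: 340 × 26.1 = 8874
  Silver: 120 × 58.4 = 7008
  Gold: 160 × 66.4 = 10,624
Adjusted estimate = 26,506 / 620 = 42.7516 → 42.8%.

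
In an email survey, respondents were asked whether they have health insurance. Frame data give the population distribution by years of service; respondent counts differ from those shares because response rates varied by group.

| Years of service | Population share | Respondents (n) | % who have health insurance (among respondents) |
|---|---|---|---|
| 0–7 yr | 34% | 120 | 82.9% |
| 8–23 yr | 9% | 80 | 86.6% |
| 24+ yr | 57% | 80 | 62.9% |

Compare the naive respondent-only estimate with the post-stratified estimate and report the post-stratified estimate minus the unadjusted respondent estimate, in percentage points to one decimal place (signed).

-6.4 percentage points

Unadjusted (pooled respondent) estimate weights by respondent counts:
  (120/280)×82.9 + (80/280)×86.6 + (80/280)×62.9 = 78.2429%
Post-stratified estimate weights by population shares:
  0.34×82.9 + 0.09×86.6 + 0.57×62.9 = 71.833%
Difference = 71.833 − 78.2429 = -6.4099 pp.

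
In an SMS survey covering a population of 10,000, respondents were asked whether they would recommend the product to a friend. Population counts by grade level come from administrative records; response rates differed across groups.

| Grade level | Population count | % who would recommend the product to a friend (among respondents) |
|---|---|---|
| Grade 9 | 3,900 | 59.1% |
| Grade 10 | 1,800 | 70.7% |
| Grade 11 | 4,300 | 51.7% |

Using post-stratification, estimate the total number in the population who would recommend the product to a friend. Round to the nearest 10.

Estimated count per cell = population count × respondent percentage:
  Grade 9: 3,900 × 59.1% = 2304.9
  Grade 10: 1,800 × 70.7% = 1272.6
  Grade 11: 4,300 × 51.7% = 2223.1
Estimated total = 5800.6 → 5,800.

5,800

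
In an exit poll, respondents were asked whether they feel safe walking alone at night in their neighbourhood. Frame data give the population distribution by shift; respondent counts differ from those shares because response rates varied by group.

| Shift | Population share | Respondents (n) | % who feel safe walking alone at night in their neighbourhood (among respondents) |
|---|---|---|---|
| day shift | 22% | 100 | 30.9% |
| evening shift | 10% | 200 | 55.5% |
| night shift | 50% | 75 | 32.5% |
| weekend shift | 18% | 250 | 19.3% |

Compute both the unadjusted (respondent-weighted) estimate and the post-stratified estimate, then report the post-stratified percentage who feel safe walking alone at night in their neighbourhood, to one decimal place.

32.1%

Naive respondent-only estimate (weights = respondent counts):
  (100/625)×30.9 + (200/625)×55.5 + (75/625)×32.5 + (250/625)×19.3 = 34.324%
Post-stratifying to population shares instead:
  0.22×30.9 + 0.1×55.5 + 0.5×32.5 + 0.18×19.3 = 32.072%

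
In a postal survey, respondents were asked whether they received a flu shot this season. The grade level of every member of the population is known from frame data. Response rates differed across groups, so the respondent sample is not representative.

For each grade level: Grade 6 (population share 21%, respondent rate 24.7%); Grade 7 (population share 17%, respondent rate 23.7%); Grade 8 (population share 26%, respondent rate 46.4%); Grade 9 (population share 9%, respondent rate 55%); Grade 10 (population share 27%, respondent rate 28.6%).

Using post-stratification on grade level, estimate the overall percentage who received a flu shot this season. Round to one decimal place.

Reweight to the known grade level distribution:
  Grade 6: 0.21 × 24.7 = 5.187
  Grade 7: 0.17 × 23.7 = 4.029
  Grade 8: 0.26 × 46.4 = 12.064
  Grade 9: 0.09 × 55 = 4.95
  Grade 10: 0.27 × 28.6 = 7.722
Post-stratified estimate = 33.952 → 34.0%.

34.0%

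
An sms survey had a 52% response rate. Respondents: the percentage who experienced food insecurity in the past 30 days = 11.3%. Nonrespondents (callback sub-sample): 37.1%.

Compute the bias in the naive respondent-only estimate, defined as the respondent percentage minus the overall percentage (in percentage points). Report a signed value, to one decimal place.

Nonresponse fraction = 1 − 0.52 = 0.48.
Bias = (nonresponse fraction) × (respondent percentage − nonrespondent percentage)
     = 0.48 × (11.3 − 37.1) = 0.48 × -25.8 = -12.384.

-12.4 percentage points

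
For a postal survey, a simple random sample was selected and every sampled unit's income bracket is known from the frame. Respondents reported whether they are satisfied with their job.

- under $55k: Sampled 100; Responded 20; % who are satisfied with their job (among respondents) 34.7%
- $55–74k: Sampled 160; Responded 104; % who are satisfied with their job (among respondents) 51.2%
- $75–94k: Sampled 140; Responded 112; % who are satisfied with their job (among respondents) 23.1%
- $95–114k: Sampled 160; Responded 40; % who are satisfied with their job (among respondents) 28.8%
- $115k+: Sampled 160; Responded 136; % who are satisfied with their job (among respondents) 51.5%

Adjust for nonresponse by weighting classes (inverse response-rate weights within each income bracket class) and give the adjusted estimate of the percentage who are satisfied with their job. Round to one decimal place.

38.5%

Response rates by class: under $55k 20/100 = 20%, $55–74k 104/160 = 65%, $75–94k 112/140 = 80%, $95–114k 40/160 = 25%, $115k+ 136/160 = 85%.
Each respondent's weight = sampled/responded in their class; summing within a class gives n_sampled, so:
  under $55k: 100 × 34.7 = 3470
  $55–74k: 160 × 51.2 = 8192
  $75–94k: 140 × 23.1 = 3234
  $95–114k: 160 × 28.8 = 4608
  $115k+: 160 × 51.5 = 8240
Adjusted estimate = 27,744 / 720 = 38.5333 → 38.5%.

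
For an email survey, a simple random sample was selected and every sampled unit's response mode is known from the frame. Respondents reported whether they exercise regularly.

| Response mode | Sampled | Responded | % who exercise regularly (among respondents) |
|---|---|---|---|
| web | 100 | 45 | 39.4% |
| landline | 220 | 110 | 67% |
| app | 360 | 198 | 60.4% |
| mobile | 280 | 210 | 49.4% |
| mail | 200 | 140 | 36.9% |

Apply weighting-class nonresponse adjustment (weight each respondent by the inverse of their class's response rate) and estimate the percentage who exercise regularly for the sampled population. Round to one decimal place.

Class response rates: web 45/100 = 45%, landline 110/220 = 50%, app 198/360 = 55%, mobile 210/280 = 75%, mail 140/200 = 70%.
Inverse-response-rate weighting restores each class to its sampled count, so class totals weight by n_sampled:
  web: 100 × 39.4 = 3940
  landline: 220 × 67 = 14,740
  app: 360 × 60.4 = 21,744
  mobile: 280 × 49.4 = 13,832
  mail: 200 × 36.9 = 7380
Adjusted estimate = 61,636 / 1,160 = 53.1345 → 53.1%.

53.1%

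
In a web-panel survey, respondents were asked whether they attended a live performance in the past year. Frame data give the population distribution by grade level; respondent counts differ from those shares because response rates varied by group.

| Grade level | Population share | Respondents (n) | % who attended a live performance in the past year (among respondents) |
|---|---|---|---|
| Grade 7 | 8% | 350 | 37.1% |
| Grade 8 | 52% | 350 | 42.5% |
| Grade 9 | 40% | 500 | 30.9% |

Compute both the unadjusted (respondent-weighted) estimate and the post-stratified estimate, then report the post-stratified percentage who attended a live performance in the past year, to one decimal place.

Naive respondent-only estimate (weights = respondent counts):
  (350/1200)×37.1 + (350/1200)×42.5 + (500/1200)×30.9 = 36.0917%
Reweighting by population grade level shares:
  0.08×37.1 + 0.52×42.5 + 0.4×30.9 = 37.428%

37.4%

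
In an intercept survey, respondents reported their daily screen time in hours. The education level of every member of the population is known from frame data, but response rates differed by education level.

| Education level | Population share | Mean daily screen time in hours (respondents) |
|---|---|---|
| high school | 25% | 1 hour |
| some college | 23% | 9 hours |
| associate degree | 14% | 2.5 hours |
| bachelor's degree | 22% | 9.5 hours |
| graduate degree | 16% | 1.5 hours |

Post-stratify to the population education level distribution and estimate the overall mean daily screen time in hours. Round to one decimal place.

5.0

Reweight to the known education level distribution:
  high school: 0.25 × 1 = 0.25
  some college: 0.23 × 9 = 2.07
  associate degree: 0.14 × 2.5 = 0.35
  bachelor's degree: 0.22 × 9.5 = 2.09
  graduate degree: 0.16 × 1.5 = 0.24
Post-stratified estimate = 5 → 5.0.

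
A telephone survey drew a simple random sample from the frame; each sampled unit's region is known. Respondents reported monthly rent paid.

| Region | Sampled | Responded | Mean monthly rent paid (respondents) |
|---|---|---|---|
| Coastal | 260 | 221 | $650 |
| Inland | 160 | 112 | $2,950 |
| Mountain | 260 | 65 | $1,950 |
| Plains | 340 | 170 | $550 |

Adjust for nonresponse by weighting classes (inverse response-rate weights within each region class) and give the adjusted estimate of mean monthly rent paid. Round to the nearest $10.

Class response rates: Coastal 221/260 = 85%, Inland 112/160 = 70%, Mountain 65/260 = 25%, Plains 170/340 = 50%.
Each respondent's weight = sampled/responded in their class; summing within a class gives n_sampled, so:
  Coastal: 260 × 650 = 169,000
  Inland: 160 × 2950 = 472,000
  Mountain: 260 × 1950 = 507,000
  Plains: 340 × 550 = 187,000
Adjusted estimate = 1,335,000 / 1,020 = 1308.82 → $1,310.

$1,310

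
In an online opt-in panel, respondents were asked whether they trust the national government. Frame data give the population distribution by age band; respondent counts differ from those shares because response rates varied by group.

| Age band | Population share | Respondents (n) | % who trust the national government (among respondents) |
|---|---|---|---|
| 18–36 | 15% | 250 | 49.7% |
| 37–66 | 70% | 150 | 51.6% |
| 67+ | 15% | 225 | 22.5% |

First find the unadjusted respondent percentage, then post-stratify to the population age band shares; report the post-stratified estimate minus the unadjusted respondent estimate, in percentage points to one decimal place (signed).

+6.6 percentage points

Naive respondent-only estimate (weights = respondent counts):
  (250/625)×49.7 + (150/625)×51.6 + (225/625)×22.5 = 40.364%
Reweighting by population age band shares:
  0.15×49.7 + 0.7×51.6 + 0.15×22.5 = 46.95%
Difference = 46.95 − 40.364 = 6.586 pp.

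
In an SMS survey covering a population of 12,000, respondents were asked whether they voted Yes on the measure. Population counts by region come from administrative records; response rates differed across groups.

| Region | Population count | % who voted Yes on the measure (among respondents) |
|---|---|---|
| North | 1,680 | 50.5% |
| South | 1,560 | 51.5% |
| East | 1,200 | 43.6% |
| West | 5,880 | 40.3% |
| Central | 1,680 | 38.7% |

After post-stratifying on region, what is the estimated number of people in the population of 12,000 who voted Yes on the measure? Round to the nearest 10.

Estimated count per cell = population count × respondent percentage:
  North: 1,680 × 50.5% = 848.4
  South: 1,560 × 51.5% = 803.4
  East: 1,200 × 43.6% = 523.2
  West: 5,880 × 40.3% = 2369.64
  Central: 1,680 × 38.7% = 650.16
Estimated total = 5194.8 → 5,190.

5,190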